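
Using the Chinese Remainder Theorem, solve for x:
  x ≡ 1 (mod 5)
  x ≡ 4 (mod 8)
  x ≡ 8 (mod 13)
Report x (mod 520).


Moduli 5, 8, 13 are pairwise coprime; by CRT there is a unique solution modulo M = 5 · 8 · 13 = 520.
Solve pairwise, accumulating the modulus:
  Start with x ≡ 1 (mod 5).
  Combine with x ≡ 4 (mod 8): since gcd(5, 8) = 1, we get a unique residue mod 40.
    Write x = 1 + 5·t and substitute into x ≡ 4 (mod 8): 5·t ≡ 4 − 1 = 3 (mod 8).
    The inverse of 5 mod 8 is 5 (since 5·5 = 25 = 3·8 + 1), so t ≡ 5·3 = 15 ≡ 7 (mod 8).
    Then x = 1 + 5·7 = 36, valid modulo lcm(5, 8) = 40: x ≡ 36 (mod 40).
  Combine with x ≡ 8 (mod 13): since gcd(40, 13) = 1, we get a unique residue mod 520.
    Write x = 36 + 40·t and substitute into x ≡ 8 (mod 13): 40·t ≡ 8 − 36 = -28 (mod 13).
    Reduce coefficients mod 13: 1·t ≡ 11 (mod 13).
    So t ≡ 11 (mod 13).
    Then x = 36 + 40·11 = 476, valid modulo lcm(40, 13) = 520: x ≡ 476 (mod 520).
Verify: 476 mod 5 = 1 ✓, 476 mod 8 = 4 ✓, 476 mod 13 = 8 ✓.

x ≡ 476 (mod 520).


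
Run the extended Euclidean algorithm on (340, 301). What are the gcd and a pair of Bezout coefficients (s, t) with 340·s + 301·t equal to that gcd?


Euclidean algorithm on (340, 301) — divide until remainder is 0:
  340 = 1 · 301 + 39
  301 = 7 · 39 + 28
  39 = 1 · 28 + 11
  28 = 2 · 11 + 6
  11 = 1 · 6 + 5
  6 = 1 · 5 + 1
  5 = 5 · 1 + 0
gcd(340, 301) = 1.
Track Bezout coefficients alongside the remainders: start with r₀ = 340 = a·1 + b·0 (s = 1, t = 0) and r₁ = 301 = a·0 + b·1 (s = 0, t = 1); each new remainder r_{k+1} = r_{k-1} − q_k·r_k inherits s_{k+1} = s_{k-1} − q_k·s_k, t_{k+1} = t_{k-1} − q_k·t_k, so r_k = a·s_k + b·t_k at every step:
  q = 1: r = 39, s = 1 − 1·0 = 1, t = 0 − 1·1 = -1  (check: 340·1 + 301·(-1) = 39)
  q = 7: r = 28, s = 0 − 7·1 = -7, t = 1 − 7·(-1) = 8  (check: 340·(-7) + 301·8 = 28)
  q = 1: r = 11, s = 1 − 1·(-7) = 8, t = -1 − 1·8 = -9  (check: 340·8 + 301·(-9) = 11)
  q = 2: r = 6, s = -7 − 2·8 = -23, t = 8 − 2·(-9) = 26  (check: 340·(-23) + 301·26 = 6)
  q = 1: r = 5, s = 8 − 1·(-23) = 31, t = -9 − 1·26 = -35  (check: 340·31 + 301·(-35) = 5)
  q = 1: r = 1, s = -23 − 1·31 = -54, t = 26 − 1·(-35) = 61  (check: 340·(-54) + 301·61 = 1)
The row with r = 1 (the gcd) gives the Bezout coefficients s = -54, t = 61.
Result: 340 · (-54) + 301 · (61) = 1.

gcd(340, 301) = 1; s = -54, t = 61 (check: 340·(-54) + 301·61 = 1).


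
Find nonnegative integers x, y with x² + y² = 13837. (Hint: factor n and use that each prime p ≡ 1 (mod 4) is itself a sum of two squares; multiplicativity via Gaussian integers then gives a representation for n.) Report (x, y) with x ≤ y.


Step 1: Factor n = 13837 = 101 · 137.
Step 2: Check the mod-4 condition on each prime factor: 101 ≡ 1 (mod 4), exponent 1; 137 ≡ 1 (mod 4), exponent 1.
All primes ≡ 3 (mod 4) appear to even exponent (or don't appear), so by the two-squares theorem n IS expressible as a sum of two squares.
Step 3: Build a representation. Here n = 101 · 137 is a product of primes ≡ 1 (mod 4). Each prime p ≡ 1 (mod 4) is itself a sum of two squares; find a² by testing p − a² for a perfect square:
  101: 101 − 1² = 100 = 10² ⇒ 101 = 1² + 10².
  137: 137 − 1² = 136, 137 − 2² = 133, 137 − 3² = 128, 137 − 4² = 121 = 11² ⇒ 137 = 4² + 11².
  Combine using the Brahmagupta–Fibonacci identity (a² + b²)(c² + d²) = (ac − bd)² + (ad + bc)² = (ac + bd)² + (ad − bc)²:
  101 · 137 = 13837: from (1² + 10²)(4² + 11²), take (1·4 − 10·11, 1·11 + 10·4) = (4 − 110, 11 + 40) = (-106, 51); dropping signs (only squares matter) gives (106, 51); check 106² + 51² = 11236 + 2601 = 13837 ✓.
Step 4: Order so x ≤ y and verify: 51² + 106² = 2601 + 11236 = 13837 = n. ✓

n = 13837 = 51² + 106² (one valid representation with x ≤ y).


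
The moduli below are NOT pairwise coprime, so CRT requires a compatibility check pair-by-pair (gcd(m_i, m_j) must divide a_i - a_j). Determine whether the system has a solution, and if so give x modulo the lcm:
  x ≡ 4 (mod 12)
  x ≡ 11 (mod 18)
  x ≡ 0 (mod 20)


Moduli 12, 18, 20 are not pairwise coprime, so CRT works modulo lcm(m_i) when all pairwise compatibility conditions hold.
Pairwise compatibility: gcd(m_i, m_j) must divide a_i - a_j for every pair.
Merge one congruence at a time:
  Start: x ≡ 4 (mod 12).
  Combine with x ≡ 11 (mod 18): gcd(12, 18) = 6, and 11 - 4 = 7 is NOT divisible by 6.
    ⇒ system is inconsistent (no integer solution).

No solution (the system is inconsistent).


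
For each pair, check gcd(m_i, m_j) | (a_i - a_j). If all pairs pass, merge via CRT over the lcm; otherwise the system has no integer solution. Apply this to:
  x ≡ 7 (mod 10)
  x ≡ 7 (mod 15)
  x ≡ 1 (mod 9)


Moduli 10, 15, 9 are not pairwise coprime, so CRT works modulo lcm(m_i) when all pairwise compatibility conditions hold.
Pairwise compatibility: gcd(m_i, m_j) must divide a_i - a_j for every pair.
Merge one congruence at a time:
  Start: x ≡ 7 (mod 10).
  Combine with x ≡ 7 (mod 15): gcd(10, 15) = 5; 7 - 7 = 0, which IS divisible by 5, so compatible.
    Write x = 7 + 10·t and substitute into x ≡ 7 (mod 15): 10·t ≡ 7 − 7 = 0 (mod 15).
    Divide the congruence (and modulus) by g = 5: 2·t ≡ 0 (mod 3).
    The inverse of 2 mod 3 is 2 (since 2·2 = 4 = 1·3 + 1), so t ≡ 2·0 = 0 ≡ 0 (mod 3).
    Then x = 7 + 10·0 = 7, valid modulo lcm(10, 15) = 30: x ≡ 7 (mod 30).
  Combine with x ≡ 1 (mod 9): gcd(30, 9) = 3; 1 - 7 = -6, which IS divisible by 3, so compatible.
    Write x = 7 + 30·t and substitute into x ≡ 1 (mod 9): 30·t ≡ 1 − 7 = -6 (mod 9).
    Divide the congruence (and modulus) by g = 3: 10·t ≡ -2 (mod 3).
    Reduce coefficients mod 3: 1·t ≡ 1 (mod 3).
    So t ≡ 1 (mod 3).
    Then x = 7 + 30·1 = 37, valid modulo lcm(30, 9) = 90: x ≡ 37 (mod 90).
Verify: 37 mod 10 = 7, 37 mod 15 = 7, 37 mod 9 = 1.

x ≡ 37 (mod 90).


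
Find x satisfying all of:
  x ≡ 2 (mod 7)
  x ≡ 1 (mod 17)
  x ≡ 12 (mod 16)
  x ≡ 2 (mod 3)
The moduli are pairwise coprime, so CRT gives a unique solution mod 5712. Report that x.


Product of moduli M = 7 · 17 · 16 · 3 = 5712.
Merge one congruence at a time:
  Start: x ≡ 2 (mod 7).
  Combine with x ≡ 1 (mod 17); new modulus lcm = 119.
    Write x = 2 + 7·t and substitute into x ≡ 1 (mod 17): 7·t ≡ 1 − 2 = -1 (mod 17).
    Reduce coefficients mod 17: 7·t ≡ 16 (mod 17).
    The inverse of 7 mod 17 is 5 (since 7·5 = 35 = 2·17 + 1), so t ≡ 5·16 = 80 ≡ 12 (mod 17).
    Then x = 2 + 7·12 = 86, valid modulo lcm(7, 17) = 119: x ≡ 86 (mod 119).
  Combine with x ≡ 12 (mod 16); new modulus lcm = 1904.
    Write x = 86 + 119·t and substitute into x ≡ 12 (mod 16): 119·t ≡ 12 − 86 = -74 (mod 16).
    Reduce coefficients mod 16: 7·t ≡ 6 (mod 16).
    The inverse of 7 mod 16 is 7 (since 7·7 = 49 = 3·16 + 1), so t ≡ 7·6 = 42 ≡ 10 (mod 16).
    Then x = 86 + 119·10 = 1276, valid modulo lcm(119, 16) = 1904: x ≡ 1276 (mod 1904).
  Combine with x ≡ 2 (mod 3); new modulus lcm = 5712.
    Write x = 1276 + 1904·t and substitute into x ≡ 2 (mod 3): 1904·t ≡ 2 − 1276 = -1274 (mod 3).
    Reduce coefficients mod 3: 2·t ≡ 1 (mod 3).
    The inverse of 2 mod 3 is 2 (since 2·2 = 4 = 1·3 + 1), so t ≡ 2·1 = 2 ≡ 2 (mod 3).
    Then x = 1276 + 1904·2 = 5084, valid modulo lcm(1904, 3) = 5712: x ≡ 5084 (mod 5712).
Verify against each original: 5084 mod 7 = 2, 5084 mod 17 = 1, 5084 mod 16 = 12, 5084 mod 3 = 2.

x ≡ 5084 (mod 5712).


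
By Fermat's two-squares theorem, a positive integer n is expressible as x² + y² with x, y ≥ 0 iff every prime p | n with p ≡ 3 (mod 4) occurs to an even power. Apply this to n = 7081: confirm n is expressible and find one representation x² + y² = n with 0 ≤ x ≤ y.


Step 1: Factor n = 7081 = 73 · 97.
Step 2: Check the mod-4 condition on each prime factor: 73 ≡ 1 (mod 4), exponent 1; 97 ≡ 1 (mod 4), exponent 1.
All primes ≡ 3 (mod 4) appear to even exponent (or don't appear), so by the two-squares theorem n IS expressible as a sum of two squares.
Step 3: Build a representation. Here n = 73 · 97 is a product of primes ≡ 1 (mod 4). Each prime p ≡ 1 (mod 4) is itself a sum of two squares; find a² by testing p − a² for a perfect square:
  73: 73 − 1² = 72, 73 − 2² = 69, 73 − 3² = 64 = 8² ⇒ 73 = 3² + 8².
  97: 97 − 1² = 96, 97 − 2² = 93, 97 − 3² = 88, 97 − 4² = 81 = 9² ⇒ 97 = 4² + 9².
  Combine using the Brahmagupta–Fibonacci identity (a² + b²)(c² + d²) = (ac − bd)² + (ad + bc)² = (ac + bd)² + (ad − bc)²:
  73 · 97 = 7081: from (3² + 8²)(4² + 9²), take (3·4 − 8·9, 3·9 + 8·4) = (12 − 72, 27 + 32) = (-60, 59); dropping signs (only squares matter) gives (60, 59); check 60² + 59² = 3600 + 3481 = 7081 ✓.
Step 4: Order so x ≤ y and verify: 59² + 60² = 3481 + 3600 = 7081 = n. ✓

n = 7081 = 59² + 60² (one valid representation with x ≤ y).


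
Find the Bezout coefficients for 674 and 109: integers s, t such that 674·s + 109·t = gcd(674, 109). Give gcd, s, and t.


Euclidean algorithm on (674, 109) — divide until remainder is 0:
  674 = 6 · 109 + 20
  109 = 5 · 20 + 9
  20 = 2 · 9 + 2
  9 = 4 · 2 + 1
  2 = 2 · 1 + 0
gcd(674, 109) = 1.
Track Bezout coefficients alongside the remainders: start with r₀ = 674 = a·1 + b·0 (s = 1, t = 0) and r₁ = 109 = a·0 + b·1 (s = 0, t = 1); each new remainder r_{k+1} = r_{k-1} − q_k·r_k inherits s_{k+1} = s_{k-1} − q_k·s_k, t_{k+1} = t_{k-1} − q_k·t_k, so r_k = a·s_k + b·t_k at every step:
  q = 6: r = 20, s = 1 − 6·0 = 1, t = 0 − 6·1 = -6  (check: 674·1 + 109·(-6) = 20)
  q = 5: r = 9, s = 0 − 5·1 = -5, t = 1 − 5·(-6) = 31  (check: 674·(-5) + 109·31 = 9)
  q = 2: r = 2, s = 1 − 2·(-5) = 11, t = -6 − 2·31 = -68  (check: 674·11 + 109·(-68) = 2)
  q = 4: r = 1, s = -5 − 4·11 = -49, t = 31 − 4·(-68) = 303  (check: 674·(-49) + 109·303 = 1)
The row with r = 1 (the gcd) gives the Bezout coefficients s = -49, t = 303.
Result: 674 · (-49) + 109 · (303) = 1.

gcd(674, 109) = 1; s = -49, t = 303 (check: 674·(-49) + 109·303 = 1).


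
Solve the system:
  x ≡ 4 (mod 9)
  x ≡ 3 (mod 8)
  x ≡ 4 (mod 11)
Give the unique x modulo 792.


Moduli 9, 8, 11 are pairwise coprime; by CRT there is a unique solution modulo M = 9 · 8 · 11 = 792.
Solve pairwise, accumulating the modulus:
  Start with x ≡ 4 (mod 9).
  Combine with x ≡ 3 (mod 8): since gcd(9, 8) = 1, we get a unique residue mod 72.
    Write x = 4 + 9·t and substitute into x ≡ 3 (mod 8): 9·t ≡ 3 − 4 = -1 (mod 8).
    Reduce coefficients mod 8: 1·t ≡ 7 (mod 8).
    So t ≡ 7 (mod 8).
    Then x = 4 + 9·7 = 67, valid modulo lcm(9, 8) = 72: x ≡ 67 (mod 72).
  Combine with x ≡ 4 (mod 11): since gcd(72, 11) = 1, we get a unique residue mod 792.
    Write x = 67 + 72·t and substitute into x ≡ 4 (mod 11): 72·t ≡ 4 − 67 = -63 (mod 11).
    Reduce coefficients mod 11: 6·t ≡ 3 (mod 11).
    The inverse of 6 mod 11 is 2 (since 6·2 = 12 = 1·11 + 1), so t ≡ 2·3 = 6 ≡ 6 (mod 11).
    Then x = 67 + 72·6 = 499, valid modulo lcm(72, 11) = 792: x ≡ 499 (mod 792).
Verify: 499 mod 9 = 4 ✓, 499 mod 8 = 3 ✓, 499 mod 11 = 4 ✓.

x ≡ 499 (mod 792).


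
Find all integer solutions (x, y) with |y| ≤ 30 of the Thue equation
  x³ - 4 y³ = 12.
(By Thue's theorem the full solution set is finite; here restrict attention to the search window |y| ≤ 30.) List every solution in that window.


The equation is x³ - 4y³ = 12. For fixed y, x³ = 4·y³ + 12, so a solution requires the RHS to be a perfect cube.
Strategy: iterate y from -30 to 30, compute RHS = 4·y³ + 12, and check whether it is a (positive or negative) perfect cube.
Check small values of y:
  y = 0: RHS = 12 is not a perfect cube.
  y = 1: RHS = 16 is not a perfect cube.
  y = -1: RHS = 8 = (2)³ ⇒ x = 2 works.
  y = 2: RHS = 44 is not a perfect cube.
  y = -2: RHS = -20 is not a perfect cube.
  y = 3: RHS = 120 is not a perfect cube.
  y = -3: RHS = -96 is not a perfect cube.
Continuing, at y = 5: RHS = 512 = (8)³ ⇒ x = 8 works.
Searching the remaining y in |y| ≤ 30 finds no further solutions.
Collected solutions: (2, -1), (8, 5).

Solutions (with |y| ≤ 30): (2, -1), (8, 5).


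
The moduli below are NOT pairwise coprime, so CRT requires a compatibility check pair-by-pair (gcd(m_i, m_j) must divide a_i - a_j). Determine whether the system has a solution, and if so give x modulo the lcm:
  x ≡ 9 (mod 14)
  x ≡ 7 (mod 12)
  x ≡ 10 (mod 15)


Moduli 14, 12, 15 are not pairwise coprime, so CRT works modulo lcm(m_i) when all pairwise compatibility conditions hold.
Pairwise compatibility: gcd(m_i, m_j) must divide a_i - a_j for every pair.
Merge one congruence at a time:
  Start: x ≡ 9 (mod 14).
  Combine with x ≡ 7 (mod 12): gcd(14, 12) = 2; 7 - 9 = -2, which IS divisible by 2, so compatible.
    Write x = 9 + 14·t and substitute into x ≡ 7 (mod 12): 14·t ≡ 7 − 9 = -2 (mod 12).
    Divide the congruence (and modulus) by g = 2: 7·t ≡ -1 (mod 6).
    Reduce coefficients mod 6: 1·t ≡ 5 (mod 6).
    So t ≡ 5 (mod 6).
    Then x = 9 + 14·5 = 79, valid modulo lcm(14, 12) = 84: x ≡ 79 (mod 84).
  Combine with x ≡ 10 (mod 15): gcd(84, 15) = 3; 10 - 79 = -69, which IS divisible by 3, so compatible.
    Write x = 79 + 84·t and substitute into x ≡ 10 (mod 15): 84·t ≡ 10 − 79 = -69 (mod 15).
    Divide the congruence (and modulus) by g = 3: 28·t ≡ -23 (mod 5).
    Reduce coefficients mod 5: 3·t ≡ 2 (mod 5).
    The inverse of 3 mod 5 is 2 (since 3·2 = 6 = 1·5 + 1), so t ≡ 2·2 = 4 ≡ 4 (mod 5).
    Then x = 79 + 84·4 = 415, valid modulo lcm(84, 15) = 420: x ≡ 415 (mod 420).
Verify: 415 mod 14 = 9, 415 mod 12 = 7, 415 mod 15 = 10.

x ≡ 415 (mod 420).


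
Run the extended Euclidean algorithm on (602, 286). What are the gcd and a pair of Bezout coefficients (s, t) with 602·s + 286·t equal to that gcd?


Euclidean algorithm on (602, 286) — divide until remainder is 0:
  602 = 2 · 286 + 30
  286 = 9 · 30 + 16
  30 = 1 · 16 + 14
  16 = 1 · 14 + 2
  14 = 7 · 2 + 0
gcd(602, 286) = 2.
Track Bezout coefficients alongside the remainders: start with r₀ = 602 = a·1 + b·0 (s = 1, t = 0) and r₁ = 286 = a·0 + b·1 (s = 0, t = 1); each new remainder r_{k+1} = r_{k-1} − q_k·r_k inherits s_{k+1} = s_{k-1} − q_k·s_k, t_{k+1} = t_{k-1} − q_k·t_k, so r_k = a·s_k + b·t_k at every step:
  q = 2: r = 30, s = 1 − 2·0 = 1, t = 0 − 2·1 = -2  (check: 602·1 + 286·(-2) = 30)
  q = 9: r = 16, s = 0 − 9·1 = -9, t = 1 − 9·(-2) = 19  (check: 602·(-9) + 286·19 = 16)
  q = 1: r = 14, s = 1 − 1·(-9) = 10, t = -2 − 1·19 = -21  (check: 602·10 + 286·(-21) = 14)
  q = 1: r = 2, s = -9 − 1·10 = -19, t = 19 − 1·(-21) = 40  (check: 602·(-19) + 286·40 = 2)
The row with r = 2 (the gcd) gives the Bezout coefficients s = -19, t = 40.
Result: 602 · (-19) + 286 · (40) = 2.

gcd(602, 286) = 2; s = -19, t = 40 (check: 602·(-19) + 286·40 = 2).


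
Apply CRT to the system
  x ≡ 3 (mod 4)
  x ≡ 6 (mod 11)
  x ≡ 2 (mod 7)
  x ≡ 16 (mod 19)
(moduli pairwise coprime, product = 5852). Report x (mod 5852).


Product of moduli M = 4 · 11 · 7 · 19 = 5852.
Merge one congruence at a time:
  Start: x ≡ 3 (mod 4).
  Combine with x ≡ 6 (mod 11); new modulus lcm = 44.
    Write x = 3 + 4·t and substitute into x ≡ 6 (mod 11): 4·t ≡ 6 − 3 = 3 (mod 11).
    The inverse of 4 mod 11 is 3 (since 4·3 = 12 = 1·11 + 1), so t ≡ 3·3 = 9 ≡ 9 (mod 11).
    Then x = 3 + 4·9 = 39, valid modulo lcm(4, 11) = 44: x ≡ 39 (mod 44).
  Combine with x ≡ 2 (mod 7); new modulus lcm = 308.
    Write x = 39 + 44·t and substitute into x ≡ 2 (mod 7): 44·t ≡ 2 − 39 = -37 (mod 7).
    Reduce coefficients mod 7: 2·t ≡ 5 (mod 7).
    The inverse of 2 mod 7 is 4 (since 2·4 = 8 = 1·7 + 1), so t ≡ 4·5 = 20 ≡ 6 (mod 7).
    Then x = 39 + 44·6 = 303, valid modulo lcm(44, 7) = 308: x ≡ 303 (mod 308).
  Combine with x ≡ 16 (mod 19); new modulus lcm = 5852.
    Write x = 303 + 308·t and substitute into x ≡ 16 (mod 19): 308·t ≡ 16 − 303 = -287 (mod 19).
    Reduce coefficients mod 19: 4·t ≡ 17 (mod 19).
    The inverse of 4 mod 19 is 5 (since 4·5 = 20 = 1·19 + 1), so t ≡ 5·17 = 85 ≡ 9 (mod 19).
    Then x = 303 + 308·9 = 3075, valid modulo lcm(308, 19) = 5852: x ≡ 3075 (mod 5852).
Verify against each original: 3075 mod 4 = 3, 3075 mod 11 = 6, 3075 mod 7 = 2, 3075 mod 19 = 16.

x ≡ 3075 (mod 5852).


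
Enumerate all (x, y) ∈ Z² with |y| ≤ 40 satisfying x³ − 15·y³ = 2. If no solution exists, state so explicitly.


The equation is x³ - 15y³ = 2. For fixed y, x³ = 15·y³ + 2, so a solution requires the RHS to be a perfect cube.
Strategy: iterate y from -40 to 40, compute RHS = 15·y³ + 2, and check whether it is a (positive or negative) perfect cube.
Check small values of y:
  y = 0: RHS = 2 is not a perfect cube.
  y = 1: RHS = 17 is not a perfect cube.
  y = -1: RHS = -13 is not a perfect cube.
  y = 2: RHS = 122 is not a perfect cube.
  y = -2: RHS = -118 is not a perfect cube.
  y = 3: RHS = 407 is not a perfect cube.
  y = -3: RHS = -403 is not a perfect cube.
Continuing the search up to |y| = 40 finds no solutions either.
No (x, y) in the scanned range satisfies the equation.

No integer solutions with |y| ≤ 40.


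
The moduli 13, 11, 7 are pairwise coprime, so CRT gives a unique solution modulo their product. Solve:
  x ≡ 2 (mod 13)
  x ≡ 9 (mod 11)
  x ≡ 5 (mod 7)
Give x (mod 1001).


Moduli 13, 11, 7 are pairwise coprime; by CRT there is a unique solution modulo M = 13 · 11 · 7 = 1001.
Solve pairwise, accumulating the modulus:
  Start with x ≡ 2 (mod 13).
  Combine with x ≡ 9 (mod 11): since gcd(13, 11) = 1, we get a unique residue mod 143.
    Write x = 2 + 13·t and substitute into x ≡ 9 (mod 11): 13·t ≡ 9 − 2 = 7 (mod 11).
    Reduce coefficients mod 11: 2·t ≡ 7 (mod 11).
    The inverse of 2 mod 11 is 6 (since 2·6 = 12 = 1·11 + 1), so t ≡ 6·7 = 42 ≡ 9 (mod 11).
    Then x = 2 + 13·9 = 119, valid modulo lcm(13, 11) = 143: x ≡ 119 (mod 143).
  Combine with x ≡ 5 (mod 7): since gcd(143, 7) = 1, we get a unique residue mod 1001.
    Write x = 119 + 143·t and substitute into x ≡ 5 (mod 7): 143·t ≡ 5 − 119 = -114 (mod 7).
    Reduce coefficients mod 7: 3·t ≡ 5 (mod 7).
    The inverse of 3 mod 7 is 5 (since 3·5 = 15 = 2·7 + 1), so t ≡ 5·5 = 25 ≡ 4 (mod 7).
    Then x = 119 + 143·4 = 691, valid modulo lcm(143, 7) = 1001: x ≡ 691 (mod 1001).
Verify: 691 mod 13 = 2 ✓, 691 mod 11 = 9 ✓, 691 mod 7 = 5 ✓.

x ≡ 691 (mod 1001).


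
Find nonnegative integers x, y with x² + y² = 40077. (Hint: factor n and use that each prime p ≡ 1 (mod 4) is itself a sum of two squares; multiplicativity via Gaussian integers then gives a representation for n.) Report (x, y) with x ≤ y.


Step 1: Factor n = 40077 = 3^2 · 61 · 73.
Step 2: Check the mod-4 condition on each prime factor: 3 ≡ 3 (mod 4), exponent 2 (must be even); 61 ≡ 1 (mod 4), exponent 1; 73 ≡ 1 (mod 4), exponent 1.
All primes ≡ 3 (mod 4) appear to even exponent (or don't appear), so by the two-squares theorem n IS expressible as a sum of two squares.
Step 3: Build a representation. Group n = k² · m with k = 3 and m = 61 · 73 = 4453 (a product of primes ≡ 1 (mod 4)); a representation of m scales to one of n via (k·x)² + (k·y)² = k²(x² + y²). Each prime p ≡ 1 (mod 4) is itself a sum of two squares; find a² by testing p − a² for a perfect square:
  61: 61 − 1² = 60, 61 − 2² = 57, 61 − 3² = 52, 61 − 4² = 45, 61 − 5² = 36 = 6² ⇒ 61 = 5² + 6².
  73: 73 − 1² = 72, 73 − 2² = 69, 73 − 3² = 64 = 8² ⇒ 73 = 3² + 8².
  Combine using the Brahmagupta–Fibonacci identity (a² + b²)(c² + d²) = (ac − bd)² + (ad + bc)² = (ac + bd)² + (ad − bc)²:
  61 · 73 = 4453: from (5² + 6²)(3² + 8²), take (5·3 − 6·8, 5·8 + 6·3) = (15 − 48, 40 + 18) = (-33, 58); dropping signs (only squares matter) gives (33, 58); check 33² + 58² = 1089 + 3364 = 4453 ✓.
  Scale by k = 3: (3·33, 3·58) = (99, 174).
Step 4: Order so x ≤ y and verify: 99² + 174² = 9801 + 30276 = 40077 = n. ✓

n = 40077 = 99² + 174² (one valid representation with x ≤ y).


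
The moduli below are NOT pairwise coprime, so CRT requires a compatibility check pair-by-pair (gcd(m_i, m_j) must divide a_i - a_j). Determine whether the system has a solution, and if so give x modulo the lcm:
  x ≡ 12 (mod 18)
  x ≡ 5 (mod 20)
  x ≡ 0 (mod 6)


Moduli 18, 20, 6 are not pairwise coprime, so CRT works modulo lcm(m_i) when all pairwise compatibility conditions hold.
Pairwise compatibility: gcd(m_i, m_j) must divide a_i - a_j for every pair.
Merge one congruence at a time:
  Start: x ≡ 12 (mod 18).
  Combine with x ≡ 5 (mod 20): gcd(18, 20) = 2, and 5 - 12 = -7 is NOT divisible by 2.
    ⇒ system is inconsistent (no integer solution).

No solution (the system is inconsistent).


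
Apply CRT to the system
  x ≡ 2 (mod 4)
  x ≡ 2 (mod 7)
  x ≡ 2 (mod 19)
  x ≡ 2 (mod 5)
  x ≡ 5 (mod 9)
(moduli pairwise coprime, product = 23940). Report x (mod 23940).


Product of moduli M = 4 · 7 · 19 · 5 · 9 = 23940.
Merge one congruence at a time:
  Start: x ≡ 2 (mod 4).
  Combine with x ≡ 2 (mod 7); new modulus lcm = 28.
    Write x = 2 + 4·t and substitute into x ≡ 2 (mod 7): 4·t ≡ 2 − 2 = 0 (mod 7).
    The inverse of 4 mod 7 is 2 (since 4·2 = 8 = 1·7 + 1), so t ≡ 2·0 = 0 ≡ 0 (mod 7).
    Then x = 2 + 4·0 = 2, valid modulo lcm(4, 7) = 28: x ≡ 2 (mod 28).
  Combine with x ≡ 2 (mod 19); new modulus lcm = 532.
    Write x = 2 + 28·t and substitute into x ≡ 2 (mod 19): 28·t ≡ 2 − 2 = 0 (mod 19).
    Reduce coefficients mod 19: 9·t ≡ 0 (mod 19).
    The inverse of 9 mod 19 is 17 (since 9·17 = 153 = 8·19 + 1), so t ≡ 17·0 = 0 ≡ 0 (mod 19).
    Then x = 2 + 28·0 = 2, valid modulo lcm(28, 19) = 532: x ≡ 2 (mod 532).
  Combine with x ≡ 2 (mod 5); new modulus lcm = 2660.
    Write x = 2 + 532·t and substitute into x ≡ 2 (mod 5): 532·t ≡ 2 − 2 = 0 (mod 5).
    Reduce coefficients mod 5: 2·t ≡ 0 (mod 5).
    The inverse of 2 mod 5 is 3 (since 2·3 = 6 = 1·5 + 1), so t ≡ 3·0 = 0 ≡ 0 (mod 5).
    Then x = 2 + 532·0 = 2, valid modulo lcm(532, 5) = 2660: x ≡ 2 (mod 2660).
  Combine with x ≡ 5 (mod 9); new modulus lcm = 23940.
    Write x = 2 + 2660·t and substitute into x ≡ 5 (mod 9): 2660·t ≡ 5 − 2 = 3 (mod 9).
    Reduce coefficients mod 9: 5·t ≡ 3 (mod 9).
    The inverse of 5 mod 9 is 2 (since 5·2 = 10 = 1·9 + 1), so t ≡ 2·3 = 6 ≡ 6 (mod 9).
    Then x = 2 + 2660·6 = 15962, valid modulo lcm(2660, 9) = 23940: x ≡ 15962 (mod 23940).
Verify against each original: 15962 mod 4 = 2, 15962 mod 7 = 2, 15962 mod 19 = 2, 15962 mod 5 = 2, 15962 mod 9 = 5.

x ≡ 15962 (mod 23940).


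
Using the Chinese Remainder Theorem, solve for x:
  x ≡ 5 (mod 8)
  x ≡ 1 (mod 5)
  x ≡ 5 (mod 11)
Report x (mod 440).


Moduli 8, 5, 11 are pairwise coprime; by CRT there is a unique solution modulo M = 8 · 5 · 11 = 440.
Solve pairwise, accumulating the modulus:
  Start with x ≡ 5 (mod 8).
  Combine with x ≡ 1 (mod 5): since gcd(8, 5) = 1, we get a unique residue mod 40.
    Write x = 5 + 8·t and substitute into x ≡ 1 (mod 5): 8·t ≡ 1 − 5 = -4 (mod 5).
    Reduce coefficients mod 5: 3·t ≡ 1 (mod 5).
    The inverse of 3 mod 5 is 2 (since 3·2 = 6 = 1·5 + 1), so t ≡ 2·1 = 2 ≡ 2 (mod 5).
    Then x = 5 + 8·2 = 21, valid modulo lcm(8, 5) = 40: x ≡ 21 (mod 40).
  Combine with x ≡ 5 (mod 11): since gcd(40, 11) = 1, we get a unique residue mod 440.
    Write x = 21 + 40·t and substitute into x ≡ 5 (mod 11): 40·t ≡ 5 − 21 = -16 (mod 11).
    Reduce coefficients mod 11: 7·t ≡ 6 (mod 11).
    The inverse of 7 mod 11 is 8 (since 7·8 = 56 = 5·11 + 1), so t ≡ 8·6 = 48 ≡ 4 (mod 11).
    Then x = 21 + 40·4 = 181, valid modulo lcm(40, 11) = 440: x ≡ 181 (mod 440).
Verify: 181 mod 8 = 5 ✓, 181 mod 5 = 1 ✓, 181 mod 11 = 5 ✓.

x ≡ 181 (mod 440).


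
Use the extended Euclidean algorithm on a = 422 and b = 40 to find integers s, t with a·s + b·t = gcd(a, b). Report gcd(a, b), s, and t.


Euclidean algorithm on (422, 40) — divide until remainder is 0:
  422 = 10 · 40 + 22
  40 = 1 · 22 + 18
  22 = 1 · 18 + 4
  18 = 4 · 4 + 2
  4 = 2 · 2 + 0
gcd(422, 40) = 2.
Track Bezout coefficients alongside the remainders: start with r₀ = 422 = a·1 + b·0 (s = 1, t = 0) and r₁ = 40 = a·0 + b·1 (s = 0, t = 1); each new remainder r_{k+1} = r_{k-1} − q_k·r_k inherits s_{k+1} = s_{k-1} − q_k·s_k, t_{k+1} = t_{k-1} − q_k·t_k, so r_k = a·s_k + b·t_k at every step:
  q = 10: r = 22, s = 1 − 10·0 = 1, t = 0 − 10·1 = -10  (check: 422·1 + 40·(-10) = 22)
  q = 1: r = 18, s = 0 − 1·1 = -1, t = 1 − 1·(-10) = 11  (check: 422·(-1) + 40·11 = 18)
  q = 1: r = 4, s = 1 − 1·(-1) = 2, t = -10 − 1·11 = -21  (check: 422·2 + 40·(-21) = 4)
  q = 4: r = 2, s = -1 − 4·2 = -9, t = 11 − 4·(-21) = 95  (check: 422·(-9) + 40·95 = 2)
The row with r = 2 (the gcd) gives the Bezout coefficients s = -9, t = 95.
Result: 422 · (-9) + 40 · (95) = 2.

gcd(422, 40) = 2; s = -9, t = 95 (check: 422·(-9) + 40·95 = 2).


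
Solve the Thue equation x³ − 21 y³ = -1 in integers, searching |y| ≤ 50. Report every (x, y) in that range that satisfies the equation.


The equation is x³ - 21y³ = -1. For fixed y, x³ = 21·y³ − 1, so a solution requires the RHS to be a perfect cube.
Strategy: iterate y from -50 to 50, compute RHS = 21·y³ − 1, and check whether it is a (positive or negative) perfect cube.
Check small values of y:
  y = 0: RHS = -1 = (-1)³ ⇒ x = -1 works.
  y = 1: RHS = 20 is not a perfect cube.
  y = -1: RHS = -22 is not a perfect cube.
  y = 2: RHS = 167 is not a perfect cube.
  y = -2: RHS = -169 is not a perfect cube.
  y = 3: RHS = 566 is not a perfect cube.
  y = -3: RHS = -568 is not a perfect cube.
Continuing the search up to |y| = 50 finds no further solutions beyond those listed.
Collected solutions: (-1, 0).

Solutions (with |y| ≤ 50): (-1, 0).


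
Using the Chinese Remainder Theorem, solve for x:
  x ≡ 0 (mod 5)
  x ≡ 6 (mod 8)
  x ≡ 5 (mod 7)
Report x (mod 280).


Moduli 5, 8, 7 are pairwise coprime; by CRT there is a unique solution modulo M = 5 · 8 · 7 = 280.
Solve pairwise, accumulating the modulus:
  Start with x ≡ 0 (mod 5).
  Combine with x ≡ 6 (mod 8): since gcd(5, 8) = 1, we get a unique residue mod 40.
    Write x = 0 + 5·t and substitute into x ≡ 6 (mod 8): 5·t ≡ 6 − 0 = 6 (mod 8).
    The inverse of 5 mod 8 is 5 (since 5·5 = 25 = 3·8 + 1), so t ≡ 5·6 = 30 ≡ 6 (mod 8).
    Then x = 0 + 5·6 = 30, valid modulo lcm(5, 8) = 40: x ≡ 30 (mod 40).
  Combine with x ≡ 5 (mod 7): since gcd(40, 7) = 1, we get a unique residue mod 280.
    Write x = 30 + 40·t and substitute into x ≡ 5 (mod 7): 40·t ≡ 5 − 30 = -25 (mod 7).
    Reduce coefficients mod 7: 5·t ≡ 3 (mod 7).
    The inverse of 5 mod 7 is 3 (since 5·3 = 15 = 2·7 + 1), so t ≡ 3·3 = 9 ≡ 2 (mod 7).
    Then x = 30 + 40·2 = 110, valid modulo lcm(40, 7) = 280: x ≡ 110 (mod 280).
Verify: 110 mod 5 = 0 ✓, 110 mod 8 = 6 ✓, 110 mod 7 = 5 ✓.

x ≡ 110 (mod 280).


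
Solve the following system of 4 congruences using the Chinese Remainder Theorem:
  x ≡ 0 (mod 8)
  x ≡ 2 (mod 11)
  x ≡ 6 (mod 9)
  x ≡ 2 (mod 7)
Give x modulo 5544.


Product of moduli M = 8 · 11 · 9 · 7 = 5544.
Merge one congruence at a time:
  Start: x ≡ 0 (mod 8).
  Combine with x ≡ 2 (mod 11); new modulus lcm = 88.
    Write x = 0 + 8·t and substitute into x ≡ 2 (mod 11): 8·t ≡ 2 − 0 = 2 (mod 11).
    The inverse of 8 mod 11 is 7 (since 8·7 = 56 = 5·11 + 1), so t ≡ 7·2 = 14 ≡ 3 (mod 11).
    Then x = 0 + 8·3 = 24, valid modulo lcm(8, 11) = 88: x ≡ 24 (mod 88).
  Combine with x ≡ 6 (mod 9); new modulus lcm = 792.
    Write x = 24 + 88·t and substitute into x ≡ 6 (mod 9): 88·t ≡ 6 − 24 = -18 (mod 9).
    Reduce coefficients mod 9: 7·t ≡ 0 (mod 9).
    The inverse of 7 mod 9 is 4 (since 7·4 = 28 = 3·9 + 1), so t ≡ 4·0 = 0 ≡ 0 (mod 9).
    Then x = 24 + 88·0 = 24, valid modulo lcm(88, 9) = 792: x ≡ 24 (mod 792).
  Combine with x ≡ 2 (mod 7); new modulus lcm = 5544.
    Write x = 24 + 792·t and substitute into x ≡ 2 (mod 7): 792·t ≡ 2 − 24 = -22 (mod 7).
    Reduce coefficients mod 7: 1·t ≡ 6 (mod 7).
    So t ≡ 6 (mod 7).
    Then x = 24 + 792·6 = 4776, valid modulo lcm(792, 7) = 5544: x ≡ 4776 (mod 5544).
Verify against each original: 4776 mod 8 = 0, 4776 mod 11 = 2, 4776 mod 9 = 6, 4776 mod 7 = 2.

x ≡ 4776 (mod 5544).


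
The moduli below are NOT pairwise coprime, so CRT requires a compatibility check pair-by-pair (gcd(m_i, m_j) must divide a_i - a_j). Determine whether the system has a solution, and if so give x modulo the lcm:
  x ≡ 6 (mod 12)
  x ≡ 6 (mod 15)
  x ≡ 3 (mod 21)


Moduli 12, 15, 21 are not pairwise coprime, so CRT works modulo lcm(m_i) when all pairwise compatibility conditions hold.
Pairwise compatibility: gcd(m_i, m_j) must divide a_i - a_j for every pair.
Merge one congruence at a time:
  Start: x ≡ 6 (mod 12).
  Combine with x ≡ 6 (mod 15): gcd(12, 15) = 3; 6 - 6 = 0, which IS divisible by 3, so compatible.
    Write x = 6 + 12·t and substitute into x ≡ 6 (mod 15): 12·t ≡ 6 − 6 = 0 (mod 15).
    Divide the congruence (and modulus) by g = 3: 4·t ≡ 0 (mod 5).
    The inverse of 4 mod 5 is 4 (since 4·4 = 16 = 3·5 + 1), so t ≡ 4·0 = 0 ≡ 0 (mod 5).
    Then x = 6 + 12·0 = 6, valid modulo lcm(12, 15) = 60: x ≡ 6 (mod 60).
  Combine with x ≡ 3 (mod 21): gcd(60, 21) = 3; 3 - 6 = -3, which IS divisible by 3, so compatible.
    Write x = 6 + 60·t and substitute into x ≡ 3 (mod 21): 60·t ≡ 3 − 6 = -3 (mod 21).
    Divide the congruence (and modulus) by g = 3: 20·t ≡ -1 (mod 7).
    Reduce coefficients mod 7: 6·t ≡ 6 (mod 7).
    The inverse of 6 mod 7 is 6 (since 6·6 = 36 = 5·7 + 1), so t ≡ 6·6 = 36 ≡ 1 (mod 7).
    Then x = 6 + 60·1 = 66, valid modulo lcm(60, 21) = 420: x ≡ 66 (mod 420).
Verify: 66 mod 12 = 6, 66 mod 15 = 6, 66 mod 21 = 3.

x ≡ 66 (mod 420).


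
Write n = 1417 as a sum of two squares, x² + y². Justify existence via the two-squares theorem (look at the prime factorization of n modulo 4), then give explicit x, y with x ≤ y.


Step 1: Factor n = 1417 = 13 · 109.
Step 2: Check the mod-4 condition on each prime factor: 13 ≡ 1 (mod 4), exponent 1; 109 ≡ 1 (mod 4), exponent 1.
All primes ≡ 3 (mod 4) appear to even exponent (or don't appear), so by the two-squares theorem n IS expressible as a sum of two squares.
Step 3: Build a representation. Here n = 13 · 109 is a product of primes ≡ 1 (mod 4). Each prime p ≡ 1 (mod 4) is itself a sum of two squares; find a² by testing p − a² for a perfect square:
  13: 13 − 1² = 12, 13 − 2² = 9 = 3² ⇒ 13 = 2² + 3².
  109: 109 − 1² = 108, 109 − 2² = 105, 109 − 3² = 100 = 10² ⇒ 109 = 3² + 10².
  Combine using the Brahmagupta–Fibonacci identity (a² + b²)(c² + d²) = (ac − bd)² + (ad + bc)² = (ac + bd)² + (ad − bc)²:
  13 · 109 = 1417: from (2² + 3²)(3² + 10²), take (2·3 − 3·10, 2·10 + 3·3) = (6 − 30, 20 + 9) = (-24, 29); dropping signs (only squares matter) gives (24, 29); check 24² + 29² = 576 + 841 = 1417 ✓.
Step 4: Order so x ≤ y and verify: 24² + 29² = 576 + 841 = 1417 = n. ✓

n = 1417 = 24² + 29² (one valid representation with x ≤ y).


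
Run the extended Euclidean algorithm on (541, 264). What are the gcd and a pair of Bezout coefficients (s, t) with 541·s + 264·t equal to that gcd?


Euclidean algorithm on (541, 264) — divide until remainder is 0:
  541 = 2 · 264 + 13
  264 = 20 · 13 + 4
  13 = 3 · 4 + 1
  4 = 4 · 1 + 0
gcd(541, 264) = 1.
Track Bezout coefficients alongside the remainders: start with r₀ = 541 = a·1 + b·0 (s = 1, t = 0) and r₁ = 264 = a·0 + b·1 (s = 0, t = 1); each new remainder r_{k+1} = r_{k-1} − q_k·r_k inherits s_{k+1} = s_{k-1} − q_k·s_k, t_{k+1} = t_{k-1} − q_k·t_k, so r_k = a·s_k + b·t_k at every step:
  q = 2: r = 13, s = 1 − 2·0 = 1, t = 0 − 2·1 = -2  (check: 541·1 + 264·(-2) = 13)
  q = 20: r = 4, s = 0 − 20·1 = -20, t = 1 − 20·(-2) = 41  (check: 541·(-20) + 264·41 = 4)
  q = 3: r = 1, s = 1 − 3·(-20) = 61, t = -2 − 3·41 = -125  (check: 541·61 + 264·(-125) = 1)
The row with r = 1 (the gcd) gives the Bezout coefficients s = 61, t = -125.
Result: 541 · (61) + 264 · (-125) = 1.

gcd(541, 264) = 1; s = 61, t = -125 (check: 541·61 + 264·(-125) = 1).


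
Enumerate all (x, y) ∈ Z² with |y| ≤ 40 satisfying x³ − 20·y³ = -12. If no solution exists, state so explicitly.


The equation is x³ - 20y³ = -12. For fixed y, x³ = 20·y³ − 12, so a solution requires the RHS to be a perfect cube.
Strategy: iterate y from -40 to 40, compute RHS = 20·y³ − 12, and check whether it is a (positive or negative) perfect cube.
Check small values of y:
  y = 0: RHS = -12 is not a perfect cube.
  y = 1: RHS = 8 = (2)³ ⇒ x = 2 works.
  y = -1: RHS = -32 is not a perfect cube.
  y = 2: RHS = 148 is not a perfect cube.
  y = -2: RHS = -172 is not a perfect cube.
  y = 3: RHS = 528 is not a perfect cube.
  y = -3: RHS = -552 is not a perfect cube.
Continuing the search up to |y| = 40 finds no further solutions beyond those listed.
Collected solutions: (2, 1).

Solutions (with |y| ≤ 40): (2, 1).


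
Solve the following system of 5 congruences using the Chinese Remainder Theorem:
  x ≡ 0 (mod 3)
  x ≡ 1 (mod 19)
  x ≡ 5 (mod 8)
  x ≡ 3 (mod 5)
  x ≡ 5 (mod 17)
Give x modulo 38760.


Product of moduli M = 3 · 19 · 8 · 5 · 17 = 38760.
Merge one congruence at a time:
  Start: x ≡ 0 (mod 3).
  Combine with x ≡ 1 (mod 19); new modulus lcm = 57.
    Write x = 0 + 3·t and substitute into x ≡ 1 (mod 19): 3·t ≡ 1 − 0 = 1 (mod 19).
    The inverse of 3 mod 19 is 13 (since 3·13 = 39 = 2·19 + 1), so t ≡ 13·1 = 13 ≡ 13 (mod 19).
    Then x = 0 + 3·13 = 39, valid modulo lcm(3, 19) = 57: x ≡ 39 (mod 57).
  Combine with x ≡ 5 (mod 8); new modulus lcm = 456.
    Write x = 39 + 57·t and substitute into x ≡ 5 (mod 8): 57·t ≡ 5 − 39 = -34 (mod 8).
    Reduce coefficients mod 8: 1·t ≡ 6 (mod 8).
    So t ≡ 6 (mod 8).
    Then x = 39 + 57·6 = 381, valid modulo lcm(57, 8) = 456: x ≡ 381 (mod 456).
  Combine with x ≡ 3 (mod 5); new modulus lcm = 2280.
    Write x = 381 + 456·t and substitute into x ≡ 3 (mod 5): 456·t ≡ 3 − 381 = -378 (mod 5).
    Reduce coefficients mod 5: 1·t ≡ 2 (mod 5).
    So t ≡ 2 (mod 5).
    Then x = 381 + 456·2 = 1293, valid modulo lcm(456, 5) = 2280: x ≡ 1293 (mod 2280).
  Combine with x ≡ 5 (mod 17); new modulus lcm = 38760.
    Write x = 1293 + 2280·t and substitute into x ≡ 5 (mod 17): 2280·t ≡ 5 − 1293 = -1288 (mod 17).
    Reduce coefficients mod 17: 2·t ≡ 4 (mod 17).
    The inverse of 2 mod 17 is 9 (since 2·9 = 18 = 1·17 + 1), so t ≡ 9·4 = 36 ≡ 2 (mod 17).
    Then x = 1293 + 2280·2 = 5853, valid modulo lcm(2280, 17) = 38760: x ≡ 5853 (mod 38760).
Verify against each original: 5853 mod 3 = 0, 5853 mod 19 = 1, 5853 mod 8 = 5, 5853 mod 5 = 3, 5853 mod 17 = 5.

x ≡ 5853 (mod 38760).


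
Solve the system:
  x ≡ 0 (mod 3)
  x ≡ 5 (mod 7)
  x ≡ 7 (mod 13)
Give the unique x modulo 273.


Moduli 3, 7, 13 are pairwise coprime; by CRT there is a unique solution modulo M = 3 · 7 · 13 = 273.
Solve pairwise, accumulating the modulus:
  Start with x ≡ 0 (mod 3).
  Combine with x ≡ 5 (mod 7): since gcd(3, 7) = 1, we get a unique residue mod 21.
    Write x = 0 + 3·t and substitute into x ≡ 5 (mod 7): 3·t ≡ 5 − 0 = 5 (mod 7).
    The inverse of 3 mod 7 is 5 (since 3·5 = 15 = 2·7 + 1), so t ≡ 5·5 = 25 ≡ 4 (mod 7).
    Then x = 0 + 3·4 = 12, valid modulo lcm(3, 7) = 21: x ≡ 12 (mod 21).
  Combine with x ≡ 7 (mod 13): since gcd(21, 13) = 1, we get a unique residue mod 273.
    Write x = 12 + 21·t and substitute into x ≡ 7 (mod 13): 21·t ≡ 7 − 12 = -5 (mod 13).
    Reduce coefficients mod 13: 8·t ≡ 8 (mod 13).
    The inverse of 8 mod 13 is 5 (since 8·5 = 40 = 3·13 + 1), so t ≡ 5·8 = 40 ≡ 1 (mod 13).
    Then x = 12 + 21·1 = 33, valid modulo lcm(21, 13) = 273: x ≡ 33 (mod 273).
Verify: 33 mod 3 = 0 ✓, 33 mod 7 = 5 ✓, 33 mod 13 = 7 ✓.

x ≡ 33 (mod 273).


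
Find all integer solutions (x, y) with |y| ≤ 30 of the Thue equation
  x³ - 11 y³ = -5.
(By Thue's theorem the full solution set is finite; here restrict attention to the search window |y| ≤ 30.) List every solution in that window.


The equation is x³ - 11y³ = -5. For fixed y, x³ = 11·y³ − 5, so a solution requires the RHS to be a perfect cube.
Strategy: iterate y from -30 to 30, compute RHS = 11·y³ − 5, and check whether it is a (positive or negative) perfect cube.
Check small values of y:
  y = 0: RHS = -5 is not a perfect cube.
  y = 1: RHS = 6 is not a perfect cube.
  y = -1: RHS = -16 is not a perfect cube.
  y = 2: RHS = 83 is not a perfect cube.
  y = -2: RHS = -93 is not a perfect cube.
  y = 3: RHS = 292 is not a perfect cube.
  y = -3: RHS = -302 is not a perfect cube.
Continuing the search up to |y| = 30 finds no solutions either.
No (x, y) in the scanned range satisfies the equation.

No integer solutions with |y| ≤ 30.


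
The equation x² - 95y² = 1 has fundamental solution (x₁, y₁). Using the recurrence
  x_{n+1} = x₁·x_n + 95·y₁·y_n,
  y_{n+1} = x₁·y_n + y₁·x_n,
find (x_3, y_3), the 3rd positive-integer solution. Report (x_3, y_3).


Step 1: Find the fundamental solution (x₁, y₁) of x² - 95y² = 1.
  Expand √95 as a continued fraction. a₀ = ⌊√95⌋ = 9; iterate m_{k+1} = d_k·a_k − m_k, d_{k+1} = (95 − m_{k+1}²)/d_k, a_{k+1} = ⌊(a₀ + m_{k+1})/d_{k+1}⌋ (starting m₀ = 0, d₀ = 1), with convergents p_k = a_k·p_{k-1} + p_{k-2}, q_k = a_k·q_{k-1} + q_{k-2} (p₋₁ = 1, q₋₁ = 0):
  k = 0: a₀ = 9; p₀/q₀ = 9/1; p₀² − 95·q₀² = 81 − 95 = -14.
  k = 1: m = 9, d = 14, a = ⌊(9 + 9)/14⌋ = 1; p/q = (1·9 + 1)/(1·1 + 0) = 10/1; p² − 95·q² = 100 − 95 = 5.
  k = 2: m = 5, d = 5, a = ⌊(9 + 5)/5⌋ = 2; p/q = (2·10 + 9)/(2·1 + 1) = 29/3; p² − 95·q² = 841 − 855 = -14.
  k = 3: m = 5, d = 14, a = ⌊(9 + 5)/14⌋ = 1; p/q = (1·29 + 10)/(1·3 + 1) = 39/4; p² − 95·q² = 1521 − 1520 = 1.
  The first convergent with p² − 95·q² = 1 gives the fundamental solution (x₁, y₁) = (39, 4).
Step 2: Apply the recurrence (x_{n+1}, y_{n+1}) = (x₁x_n + 95y₁y_n, x₁y_n + y₁x_n) repeatedly.
  From (x_1, y_1) = (39, 4): x_2 = 39·39 + 95·4·4 = 3041; y_2 = 39·4 + 4·39 = 312.
  From (x_2, y_2) = (3041, 312): x_3 = 39·3041 + 95·4·312 = 237159; y_3 = 39·312 + 4·3041 = 24332.
Step 3: Verify x_3² - 95·y_3² = 56244391281 - 56244391280 = 1 (should be 1). ✓

(x_1, y_1) = (39, 4); (x_3, y_3) = (237159, 24332).


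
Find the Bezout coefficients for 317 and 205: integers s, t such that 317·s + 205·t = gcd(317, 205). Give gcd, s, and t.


Euclidean algorithm on (317, 205) — divide until remainder is 0:
  317 = 1 · 205 + 112
  205 = 1 · 112 + 93
  112 = 1 · 93 + 19
  93 = 4 · 19 + 17
  19 = 1 · 17 + 2
  17 = 8 · 2 + 1
  2 = 2 · 1 + 0
gcd(317, 205) = 1.
Track Bezout coefficients alongside the remainders: start with r₀ = 317 = a·1 + b·0 (s = 1, t = 0) and r₁ = 205 = a·0 + b·1 (s = 0, t = 1); each new remainder r_{k+1} = r_{k-1} − q_k·r_k inherits s_{k+1} = s_{k-1} − q_k·s_k, t_{k+1} = t_{k-1} − q_k·t_k, so r_k = a·s_k + b·t_k at every step:
  q = 1: r = 112, s = 1 − 1·0 = 1, t = 0 − 1·1 = -1  (check: 317·1 + 205·(-1) = 112)
  q = 1: r = 93, s = 0 − 1·1 = -1, t = 1 − 1·(-1) = 2  (check: 317·(-1) + 205·2 = 93)
  q = 1: r = 19, s = 1 − 1·(-1) = 2, t = -1 − 1·2 = -3  (check: 317·2 + 205·(-3) = 19)
  q = 4: r = 17, s = -1 − 4·2 = -9, t = 2 − 4·(-3) = 14  (check: 317·(-9) + 205·14 = 17)
  q = 1: r = 2, s = 2 − 1·(-9) = 11, t = -3 − 1·14 = -17  (check: 317·11 + 205·(-17) = 2)
  q = 8: r = 1, s = -9 − 8·11 = -97, t = 14 − 8·(-17) = 150  (check: 317·(-97) + 205·150 = 1)
The row with r = 1 (the gcd) gives the Bezout coefficients s = -97, t = 150.
Result: 317 · (-97) + 205 · (150) = 1.

gcd(317, 205) = 1; s = -97, t = 150 (check: 317·(-97) + 205·150 = 1).
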